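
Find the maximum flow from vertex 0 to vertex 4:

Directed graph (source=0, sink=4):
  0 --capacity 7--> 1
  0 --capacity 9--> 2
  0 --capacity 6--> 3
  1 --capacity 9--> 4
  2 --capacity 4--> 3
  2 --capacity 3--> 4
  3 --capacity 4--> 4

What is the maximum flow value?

Computing max flow:
  Flow on (0->1): 7/7
  Flow on (0->2): 7/9
  Flow on (1->4): 7/9
  Flow on (2->3): 4/4
  Flow on (2->4): 3/3
  Flow on (3->4): 4/4
Maximum flow = 14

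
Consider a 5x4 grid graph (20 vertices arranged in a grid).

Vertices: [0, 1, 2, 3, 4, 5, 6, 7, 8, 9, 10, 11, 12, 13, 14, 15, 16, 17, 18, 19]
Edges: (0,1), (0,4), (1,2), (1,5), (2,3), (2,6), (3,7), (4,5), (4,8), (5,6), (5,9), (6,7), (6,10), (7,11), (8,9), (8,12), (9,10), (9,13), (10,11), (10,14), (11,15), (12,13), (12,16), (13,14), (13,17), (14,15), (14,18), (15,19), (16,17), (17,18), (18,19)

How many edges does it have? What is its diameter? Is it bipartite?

A 5x4 grid has 16 vertical edges and 15 horizontal edges.
Total edges = 16 + 15 = 31.
Diameter = (5-1) + (4-1) = 7 (corner to opposite corner).
Grid graphs are bipartite (checkerboard coloring).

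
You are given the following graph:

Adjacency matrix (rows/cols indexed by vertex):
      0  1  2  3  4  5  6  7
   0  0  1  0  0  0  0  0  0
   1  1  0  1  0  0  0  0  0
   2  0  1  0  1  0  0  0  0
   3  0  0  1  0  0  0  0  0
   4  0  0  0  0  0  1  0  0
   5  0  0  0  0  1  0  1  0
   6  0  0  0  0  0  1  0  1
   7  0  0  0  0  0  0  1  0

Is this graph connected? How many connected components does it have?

Checking connectivity: the graph has 2 connected component(s).
Components: [[0, 1, 2, 3], [4, 5, 6, 7]]. The graph is NOT connected.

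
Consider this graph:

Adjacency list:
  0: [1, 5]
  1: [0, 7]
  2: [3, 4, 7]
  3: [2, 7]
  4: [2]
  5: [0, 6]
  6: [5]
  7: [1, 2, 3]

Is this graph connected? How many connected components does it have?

Checking connectivity: the graph has 1 connected component(s).
All vertices are reachable from each other. The graph IS connected.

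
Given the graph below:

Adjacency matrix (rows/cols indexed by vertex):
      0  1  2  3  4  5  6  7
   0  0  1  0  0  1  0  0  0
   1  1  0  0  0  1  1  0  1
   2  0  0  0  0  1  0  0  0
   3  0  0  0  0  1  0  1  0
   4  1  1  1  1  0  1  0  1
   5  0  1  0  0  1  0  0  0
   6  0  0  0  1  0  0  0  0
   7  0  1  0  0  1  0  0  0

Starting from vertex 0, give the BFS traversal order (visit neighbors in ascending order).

BFS from vertex 0 (neighbors processed in ascending order):
Visit order: 0, 1, 4, 5, 7, 2, 3, 6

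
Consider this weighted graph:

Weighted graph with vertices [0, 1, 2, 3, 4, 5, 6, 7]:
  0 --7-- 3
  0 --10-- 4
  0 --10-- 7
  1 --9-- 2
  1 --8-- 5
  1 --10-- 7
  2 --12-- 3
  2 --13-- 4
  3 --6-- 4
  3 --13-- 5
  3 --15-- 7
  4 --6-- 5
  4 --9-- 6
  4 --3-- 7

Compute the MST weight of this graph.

Applying Kruskal's algorithm (sort edges by weight, add if no cycle):
  Add (4,7) w=3
  Add (3,4) w=6
  Add (4,5) w=6
  Add (0,3) w=7
  Add (1,5) w=8
  Add (1,2) w=9
  Add (4,6) w=9
  Skip (0,4) w=10 (creates cycle)
  Skip (0,7) w=10 (creates cycle)
  Skip (1,7) w=10 (creates cycle)
  Skip (2,3) w=12 (creates cycle)
  Skip (2,4) w=13 (creates cycle)
  Skip (3,5) w=13 (creates cycle)
  Skip (3,7) w=15 (creates cycle)
MST weight = 48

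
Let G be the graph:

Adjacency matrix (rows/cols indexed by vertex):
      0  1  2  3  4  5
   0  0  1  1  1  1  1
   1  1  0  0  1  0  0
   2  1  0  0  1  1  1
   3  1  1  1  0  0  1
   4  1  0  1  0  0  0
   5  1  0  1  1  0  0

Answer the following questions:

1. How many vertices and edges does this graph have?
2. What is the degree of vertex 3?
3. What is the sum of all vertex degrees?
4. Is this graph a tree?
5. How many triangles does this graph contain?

Count: 6 vertices, 10 edges.
Vertex 3 has neighbors [0, 1, 2, 5], degree = 4.
Handshaking lemma: 2 * 10 = 20.
A tree on 6 vertices has 5 edges. This graph has 10 edges (5 extra). Not a tree.
Number of triangles = 6.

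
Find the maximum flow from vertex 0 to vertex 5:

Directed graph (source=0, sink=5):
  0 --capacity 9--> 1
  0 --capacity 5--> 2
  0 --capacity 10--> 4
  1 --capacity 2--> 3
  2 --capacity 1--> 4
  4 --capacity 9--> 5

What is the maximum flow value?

Computing max flow:
  Flow on (0->2): 1/5
  Flow on (0->4): 8/10
  Flow on (2->4): 1/1
  Flow on (4->5): 9/9
Maximum flow = 9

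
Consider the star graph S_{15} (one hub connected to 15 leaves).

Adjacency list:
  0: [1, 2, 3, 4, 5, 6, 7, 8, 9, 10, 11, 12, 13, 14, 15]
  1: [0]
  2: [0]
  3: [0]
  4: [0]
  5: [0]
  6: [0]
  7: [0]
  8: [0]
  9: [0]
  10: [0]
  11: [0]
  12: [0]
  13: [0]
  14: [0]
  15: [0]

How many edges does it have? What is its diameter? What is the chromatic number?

Star graph S_{15}: the hub connects to all 15 leaves.
Edges = 15.
Diameter = 2 (any leaf to hub is 1, leaf to leaf through hub is 2).
Star graphs are bipartite (hub vs leaves), so chromatic number = 2.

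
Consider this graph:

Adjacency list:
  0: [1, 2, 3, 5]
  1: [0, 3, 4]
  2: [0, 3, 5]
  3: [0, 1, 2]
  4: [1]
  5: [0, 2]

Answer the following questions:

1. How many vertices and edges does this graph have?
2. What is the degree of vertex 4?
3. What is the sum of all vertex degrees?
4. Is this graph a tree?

Count: 6 vertices, 8 edges.
Vertex 4 has neighbors [1], degree = 1.
Handshaking lemma: 2 * 8 = 16.
A tree on 6 vertices has 5 edges. This graph has 8 edges (3 extra). Not a tree.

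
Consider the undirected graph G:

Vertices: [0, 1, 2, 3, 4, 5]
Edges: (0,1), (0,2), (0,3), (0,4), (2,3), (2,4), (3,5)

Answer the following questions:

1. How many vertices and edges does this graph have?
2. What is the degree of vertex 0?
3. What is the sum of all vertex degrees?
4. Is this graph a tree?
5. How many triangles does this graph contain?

Count: 6 vertices, 7 edges.
Vertex 0 has neighbors [1, 2, 3, 4], degree = 4.
Handshaking lemma: 2 * 7 = 14.
A tree on 6 vertices has 5 edges. This graph has 7 edges (2 extra). Not a tree.
Number of triangles = 2.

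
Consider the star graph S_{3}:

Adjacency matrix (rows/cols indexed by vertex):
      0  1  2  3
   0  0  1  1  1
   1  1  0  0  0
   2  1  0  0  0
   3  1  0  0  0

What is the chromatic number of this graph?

S_{3} has one hub adjacent to 3 leaves; leaves are pairwise non-adjacent.
Color the hub 0 and every leaf 1.
Chromatic number = 2.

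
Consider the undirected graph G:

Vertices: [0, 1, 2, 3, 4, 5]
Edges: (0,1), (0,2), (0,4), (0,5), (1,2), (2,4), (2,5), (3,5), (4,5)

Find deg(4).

Vertex 4 has neighbors [0, 2, 5], so deg(4) = 3.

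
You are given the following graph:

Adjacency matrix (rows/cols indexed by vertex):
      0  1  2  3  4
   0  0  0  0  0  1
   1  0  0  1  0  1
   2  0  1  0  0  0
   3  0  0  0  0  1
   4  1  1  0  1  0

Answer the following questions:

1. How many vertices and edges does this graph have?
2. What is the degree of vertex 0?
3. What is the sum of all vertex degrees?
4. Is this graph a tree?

Count: 5 vertices, 4 edges.
Vertex 0 has neighbors [4], degree = 1.
Handshaking lemma: 2 * 4 = 8.
A graph is a tree iff it is connected and has exactly n-1 edges. This graph is connected (all 5 vertices in one component) and has 5-1 = 4 edges. It is a tree.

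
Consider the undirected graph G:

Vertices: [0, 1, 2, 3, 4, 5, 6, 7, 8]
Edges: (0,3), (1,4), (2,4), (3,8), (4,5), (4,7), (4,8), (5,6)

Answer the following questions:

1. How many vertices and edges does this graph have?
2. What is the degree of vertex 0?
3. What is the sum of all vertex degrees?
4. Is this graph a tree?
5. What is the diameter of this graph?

Count: 9 vertices, 8 edges.
Vertex 0 has neighbors [3], degree = 1.
Handshaking lemma: 2 * 8 = 16.
A graph is a tree iff it is connected and has exactly n-1 edges. This graph is connected (all 9 vertices in one component) and has 9-1 = 8 edges. It is a tree.
Diameter (longest shortest path) = 5.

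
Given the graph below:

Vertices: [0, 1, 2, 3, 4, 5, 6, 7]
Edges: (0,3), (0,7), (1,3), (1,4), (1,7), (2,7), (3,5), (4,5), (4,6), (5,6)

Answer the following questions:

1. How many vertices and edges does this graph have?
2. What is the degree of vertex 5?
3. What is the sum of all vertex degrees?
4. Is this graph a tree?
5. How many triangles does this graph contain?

Count: 8 vertices, 10 edges.
Vertex 5 has neighbors [3, 4, 6], degree = 3.
Handshaking lemma: 2 * 10 = 20.
A tree on 8 vertices has 7 edges. This graph has 10 edges (3 extra). Not a tree.
Number of triangles = 1.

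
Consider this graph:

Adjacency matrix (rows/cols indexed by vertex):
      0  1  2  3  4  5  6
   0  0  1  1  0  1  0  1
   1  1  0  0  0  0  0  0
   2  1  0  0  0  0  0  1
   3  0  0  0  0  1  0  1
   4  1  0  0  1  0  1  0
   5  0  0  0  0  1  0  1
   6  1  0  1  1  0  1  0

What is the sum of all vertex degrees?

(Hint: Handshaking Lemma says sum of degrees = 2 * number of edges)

Count edges: 9 edges.
By Handshaking Lemma: sum of degrees = 2 * 9 = 18.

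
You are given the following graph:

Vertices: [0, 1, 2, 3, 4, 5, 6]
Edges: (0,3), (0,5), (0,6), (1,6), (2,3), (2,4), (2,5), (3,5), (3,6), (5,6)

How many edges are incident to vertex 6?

Vertex 6 has neighbors [0, 1, 3, 5], so deg(6) = 4.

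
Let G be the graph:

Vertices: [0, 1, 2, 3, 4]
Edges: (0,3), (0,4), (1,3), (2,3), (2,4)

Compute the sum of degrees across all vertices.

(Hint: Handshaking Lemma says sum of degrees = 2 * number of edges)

Count edges: 5 edges.
By Handshaking Lemma: sum of degrees = 2 * 5 = 10.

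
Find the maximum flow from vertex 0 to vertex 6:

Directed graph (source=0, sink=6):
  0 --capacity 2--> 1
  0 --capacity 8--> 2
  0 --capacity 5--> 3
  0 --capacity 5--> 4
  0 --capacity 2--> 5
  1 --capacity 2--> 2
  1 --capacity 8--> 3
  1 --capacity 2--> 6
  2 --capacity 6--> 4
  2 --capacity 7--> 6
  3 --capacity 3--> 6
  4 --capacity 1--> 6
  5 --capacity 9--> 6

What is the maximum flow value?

Computing max flow:
  Flow on (0->1): 2/2
  Flow on (0->2): 7/8
  Flow on (0->3): 3/5
  Flow on (0->4): 1/5
  Flow on (0->5): 2/2
  Flow on (1->6): 2/2
  Flow on (2->6): 7/7
  Flow on (3->6): 3/3
  Flow on (4->6): 1/1
  Flow on (5->6): 2/9
Maximum flow = 15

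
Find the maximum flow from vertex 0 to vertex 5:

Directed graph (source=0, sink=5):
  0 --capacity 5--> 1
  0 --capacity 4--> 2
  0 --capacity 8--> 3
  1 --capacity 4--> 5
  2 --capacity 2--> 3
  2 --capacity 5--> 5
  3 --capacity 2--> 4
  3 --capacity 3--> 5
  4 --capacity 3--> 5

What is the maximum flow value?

Computing max flow:
  Flow on (0->1): 4/5
  Flow on (0->2): 4/4
  Flow on (0->3): 5/8
  Flow on (1->5): 4/4
  Flow on (2->5): 4/5
  Flow on (3->4): 2/2
  Flow on (3->5): 3/3
  Flow on (4->5): 2/3
Maximum flow = 13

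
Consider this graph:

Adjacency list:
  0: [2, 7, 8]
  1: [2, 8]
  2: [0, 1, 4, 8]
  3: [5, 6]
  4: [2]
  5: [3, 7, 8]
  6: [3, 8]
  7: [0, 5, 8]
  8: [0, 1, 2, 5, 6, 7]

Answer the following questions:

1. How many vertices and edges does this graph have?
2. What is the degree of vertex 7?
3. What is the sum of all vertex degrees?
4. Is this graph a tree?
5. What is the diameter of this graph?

Count: 9 vertices, 13 edges.
Vertex 7 has neighbors [0, 5, 8], degree = 3.
Handshaking lemma: 2 * 13 = 26.
A tree on 9 vertices has 8 edges. This graph has 13 edges (5 extra). Not a tree.
Diameter (longest shortest path) = 4.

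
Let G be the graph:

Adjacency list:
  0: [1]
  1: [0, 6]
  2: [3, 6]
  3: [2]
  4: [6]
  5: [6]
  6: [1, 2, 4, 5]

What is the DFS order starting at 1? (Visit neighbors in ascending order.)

DFS from vertex 1 (neighbors processed in ascending order):
Visit order: 1, 0, 6, 2, 3, 4, 5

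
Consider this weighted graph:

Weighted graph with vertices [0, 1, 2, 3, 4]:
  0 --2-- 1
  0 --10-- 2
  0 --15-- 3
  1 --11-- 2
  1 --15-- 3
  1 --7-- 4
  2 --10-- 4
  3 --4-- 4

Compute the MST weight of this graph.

Applying Kruskal's algorithm (sort edges by weight, add if no cycle):
  Add (0,1) w=2
  Add (3,4) w=4
  Add (1,4) w=7
  Add (0,2) w=10
  Skip (2,4) w=10 (creates cycle)
  Skip (1,2) w=11 (creates cycle)
  Skip (0,3) w=15 (creates cycle)
  Skip (1,3) w=15 (creates cycle)
MST weight = 23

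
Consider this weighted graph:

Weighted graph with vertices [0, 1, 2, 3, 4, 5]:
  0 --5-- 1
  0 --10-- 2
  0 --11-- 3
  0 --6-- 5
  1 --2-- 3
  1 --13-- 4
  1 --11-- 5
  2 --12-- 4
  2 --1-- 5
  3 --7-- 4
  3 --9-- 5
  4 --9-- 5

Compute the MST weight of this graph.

Applying Kruskal's algorithm (sort edges by weight, add if no cycle):
  Add (2,5) w=1
  Add (1,3) w=2
  Add (0,1) w=5
  Add (0,5) w=6
  Add (3,4) w=7
  Skip (3,5) w=9 (creates cycle)
  Skip (4,5) w=9 (creates cycle)
  Skip (0,2) w=10 (creates cycle)
  Skip (0,3) w=11 (creates cycle)
  Skip (1,5) w=11 (creates cycle)
  Skip (2,4) w=12 (creates cycle)
  Skip (1,4) w=13 (creates cycle)
MST weight = 21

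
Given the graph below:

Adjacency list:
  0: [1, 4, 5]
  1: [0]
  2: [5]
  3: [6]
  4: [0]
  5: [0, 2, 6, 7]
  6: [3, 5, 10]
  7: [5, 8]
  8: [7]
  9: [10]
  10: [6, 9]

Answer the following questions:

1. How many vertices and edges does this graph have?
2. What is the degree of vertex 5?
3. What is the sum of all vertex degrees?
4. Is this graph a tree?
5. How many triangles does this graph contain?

Count: 11 vertices, 10 edges.
Vertex 5 has neighbors [0, 2, 6, 7], degree = 4.
Handshaking lemma: 2 * 10 = 20.
A graph is a tree iff it is connected and has exactly n-1 edges. This graph is connected (all 11 vertices in one component) and has 11-1 = 10 edges. It is a tree.
Number of triangles = 0.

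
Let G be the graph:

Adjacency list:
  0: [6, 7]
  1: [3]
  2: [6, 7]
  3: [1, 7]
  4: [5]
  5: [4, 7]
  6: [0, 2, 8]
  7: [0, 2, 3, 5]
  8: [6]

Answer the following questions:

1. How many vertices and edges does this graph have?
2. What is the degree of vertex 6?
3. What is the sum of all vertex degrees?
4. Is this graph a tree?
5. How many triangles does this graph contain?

Count: 9 vertices, 9 edges.
Vertex 6 has neighbors [0, 2, 8], degree = 3.
Handshaking lemma: 2 * 9 = 18.
A tree on 9 vertices has 8 edges. This graph has 9 edges (1 extra). Not a tree.
Number of triangles = 0.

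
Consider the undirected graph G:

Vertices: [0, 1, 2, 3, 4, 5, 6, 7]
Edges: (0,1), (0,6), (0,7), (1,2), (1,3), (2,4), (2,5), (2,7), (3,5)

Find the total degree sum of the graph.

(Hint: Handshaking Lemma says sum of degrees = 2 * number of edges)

Count edges: 9 edges.
By Handshaking Lemma: sum of degrees = 2 * 9 = 18.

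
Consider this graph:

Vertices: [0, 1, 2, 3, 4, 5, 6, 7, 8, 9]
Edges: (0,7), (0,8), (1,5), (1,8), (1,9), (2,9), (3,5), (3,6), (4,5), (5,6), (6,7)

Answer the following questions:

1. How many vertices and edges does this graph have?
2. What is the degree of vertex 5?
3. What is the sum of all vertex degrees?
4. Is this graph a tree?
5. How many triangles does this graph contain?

Count: 10 vertices, 11 edges.
Vertex 5 has neighbors [1, 3, 4, 6], degree = 4.
Handshaking lemma: 2 * 11 = 22.
A tree on 10 vertices has 9 edges. This graph has 11 edges (2 extra). Not a tree.
Number of triangles = 1.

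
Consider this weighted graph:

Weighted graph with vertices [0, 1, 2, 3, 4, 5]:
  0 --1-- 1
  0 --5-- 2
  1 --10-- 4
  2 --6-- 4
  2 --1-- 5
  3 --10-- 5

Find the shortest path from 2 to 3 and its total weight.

Using Dijkstra's algorithm from vertex 2:
Shortest path: 2 -> 5 -> 3
Total weight: 1 + 10 = 11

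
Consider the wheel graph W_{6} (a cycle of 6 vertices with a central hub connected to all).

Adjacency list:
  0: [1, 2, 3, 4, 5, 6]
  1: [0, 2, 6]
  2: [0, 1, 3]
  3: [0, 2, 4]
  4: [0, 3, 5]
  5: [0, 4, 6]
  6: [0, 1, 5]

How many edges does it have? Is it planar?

Wheel graph W_{6}: 6 cycle edges + 6 spoke edges = 12 edges.
Total vertices: 7.
The graph is planar.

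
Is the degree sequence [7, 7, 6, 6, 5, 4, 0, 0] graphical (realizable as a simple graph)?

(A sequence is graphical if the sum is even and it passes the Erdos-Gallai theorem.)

Sum of degrees = 35. Sum is odd, so the sequence is NOT graphical.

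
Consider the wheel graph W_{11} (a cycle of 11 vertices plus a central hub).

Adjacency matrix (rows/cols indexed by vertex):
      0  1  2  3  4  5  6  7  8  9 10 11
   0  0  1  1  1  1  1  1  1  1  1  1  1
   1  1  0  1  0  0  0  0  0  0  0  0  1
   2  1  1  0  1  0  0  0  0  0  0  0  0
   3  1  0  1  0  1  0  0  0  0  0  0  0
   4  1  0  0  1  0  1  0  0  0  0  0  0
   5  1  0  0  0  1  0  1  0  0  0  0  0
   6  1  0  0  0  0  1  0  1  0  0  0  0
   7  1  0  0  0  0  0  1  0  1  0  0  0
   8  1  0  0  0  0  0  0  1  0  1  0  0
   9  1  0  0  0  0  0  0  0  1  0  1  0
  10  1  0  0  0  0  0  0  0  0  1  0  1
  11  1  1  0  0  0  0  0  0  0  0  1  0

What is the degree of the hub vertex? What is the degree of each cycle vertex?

The hub connects to all 11 cycle vertices, so deg(hub) = 11.
Each cycle vertex connects to 2 neighbors on the cycle plus the hub, so deg(cycle vertex) = 3.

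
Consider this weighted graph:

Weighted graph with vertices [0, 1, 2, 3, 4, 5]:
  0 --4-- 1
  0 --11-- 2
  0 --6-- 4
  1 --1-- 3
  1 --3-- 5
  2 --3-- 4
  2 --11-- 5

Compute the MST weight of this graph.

Applying Kruskal's algorithm (sort edges by weight, add if no cycle):
  Add (1,3) w=1
  Add (1,5) w=3
  Add (2,4) w=3
  Add (0,1) w=4
  Add (0,4) w=6
  Skip (0,2) w=11 (creates cycle)
  Skip (2,5) w=11 (creates cycle)
MST weight = 17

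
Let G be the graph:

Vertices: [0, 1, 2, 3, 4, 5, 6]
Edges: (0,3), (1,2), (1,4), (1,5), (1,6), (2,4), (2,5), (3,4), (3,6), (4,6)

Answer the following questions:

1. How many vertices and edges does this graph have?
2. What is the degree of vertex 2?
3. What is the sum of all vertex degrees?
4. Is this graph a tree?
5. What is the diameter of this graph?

Count: 7 vertices, 10 edges.
Vertex 2 has neighbors [1, 4, 5], degree = 3.
Handshaking lemma: 2 * 10 = 20.
A tree on 7 vertices has 6 edges. This graph has 10 edges (4 extra). Not a tree.
Diameter (longest shortest path) = 4.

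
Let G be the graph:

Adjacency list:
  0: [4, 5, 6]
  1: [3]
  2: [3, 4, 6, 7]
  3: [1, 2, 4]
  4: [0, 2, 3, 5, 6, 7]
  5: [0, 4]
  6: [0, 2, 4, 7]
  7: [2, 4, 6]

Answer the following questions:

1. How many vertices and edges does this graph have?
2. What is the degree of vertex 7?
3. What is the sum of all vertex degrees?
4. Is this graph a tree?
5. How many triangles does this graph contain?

Count: 8 vertices, 13 edges.
Vertex 7 has neighbors [2, 4, 6], degree = 3.
Handshaking lemma: 2 * 13 = 26.
A tree on 8 vertices has 7 edges. This graph has 13 edges (6 extra). Not a tree.
Number of triangles = 7.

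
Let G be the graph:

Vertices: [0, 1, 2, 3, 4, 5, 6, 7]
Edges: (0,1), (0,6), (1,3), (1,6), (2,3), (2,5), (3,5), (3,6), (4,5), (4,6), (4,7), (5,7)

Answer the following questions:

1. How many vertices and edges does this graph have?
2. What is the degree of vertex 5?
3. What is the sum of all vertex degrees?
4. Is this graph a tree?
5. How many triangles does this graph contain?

Count: 8 vertices, 12 edges.
Vertex 5 has neighbors [2, 3, 4, 7], degree = 4.
Handshaking lemma: 2 * 12 = 24.
A tree on 8 vertices has 7 edges. This graph has 12 edges (5 extra). Not a tree.
Number of triangles = 4.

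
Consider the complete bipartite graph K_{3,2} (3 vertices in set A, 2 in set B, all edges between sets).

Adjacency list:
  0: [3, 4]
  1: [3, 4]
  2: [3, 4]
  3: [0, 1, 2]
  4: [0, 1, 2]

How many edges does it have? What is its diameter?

K_{3,2} has 3 * 2 = 6 edges.
Any vertex reaches any opposite-side vertex in 1 step; same-side vertices reach in 2 steps via any opposite-side vertex.
Diameter = 2.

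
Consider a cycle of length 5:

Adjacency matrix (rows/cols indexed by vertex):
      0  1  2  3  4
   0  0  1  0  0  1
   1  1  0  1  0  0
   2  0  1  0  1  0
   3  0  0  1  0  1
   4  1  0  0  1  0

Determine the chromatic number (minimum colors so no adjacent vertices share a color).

This is an odd cycle (C_5). Odd cycles are not bipartite (any 2-coloring forces two adjacent vertices to match), and 3 colors suffice.
Chromatic number = 3.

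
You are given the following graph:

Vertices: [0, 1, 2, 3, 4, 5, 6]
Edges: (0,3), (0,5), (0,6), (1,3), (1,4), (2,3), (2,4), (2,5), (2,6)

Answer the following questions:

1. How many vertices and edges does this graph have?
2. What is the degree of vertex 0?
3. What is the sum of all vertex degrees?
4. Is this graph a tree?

Count: 7 vertices, 9 edges.
Vertex 0 has neighbors [3, 5, 6], degree = 3.
Handshaking lemma: 2 * 9 = 18.
A tree on 7 vertices has 6 edges. This graph has 9 edges (3 extra). Not a tree.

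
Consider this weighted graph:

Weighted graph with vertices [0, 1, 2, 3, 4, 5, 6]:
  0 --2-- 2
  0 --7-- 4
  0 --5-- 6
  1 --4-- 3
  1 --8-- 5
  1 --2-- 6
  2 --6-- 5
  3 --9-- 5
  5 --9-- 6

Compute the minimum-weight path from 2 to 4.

Using Dijkstra's algorithm from vertex 2:
Shortest path: 2 -> 0 -> 4
Total weight: 2 + 7 = 9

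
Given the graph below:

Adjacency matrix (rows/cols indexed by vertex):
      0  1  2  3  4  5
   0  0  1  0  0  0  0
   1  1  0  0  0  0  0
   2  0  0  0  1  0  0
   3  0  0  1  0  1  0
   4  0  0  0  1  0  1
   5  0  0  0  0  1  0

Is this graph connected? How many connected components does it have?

Checking connectivity: the graph has 2 connected component(s).
Components: [[0, 1], [2, 3, 4, 5]]. The graph is NOT connected.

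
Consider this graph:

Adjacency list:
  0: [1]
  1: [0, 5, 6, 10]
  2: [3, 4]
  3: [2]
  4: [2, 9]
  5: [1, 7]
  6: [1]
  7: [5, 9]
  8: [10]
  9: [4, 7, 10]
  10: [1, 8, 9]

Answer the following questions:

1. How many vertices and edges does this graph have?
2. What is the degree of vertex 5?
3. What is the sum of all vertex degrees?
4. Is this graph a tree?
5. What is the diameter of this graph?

Count: 11 vertices, 11 edges.
Vertex 5 has neighbors [1, 7], degree = 2.
Handshaking lemma: 2 * 11 = 22.
A tree on 11 vertices has 10 edges. This graph has 11 edges (1 extra). Not a tree.
Diameter (longest shortest path) = 6.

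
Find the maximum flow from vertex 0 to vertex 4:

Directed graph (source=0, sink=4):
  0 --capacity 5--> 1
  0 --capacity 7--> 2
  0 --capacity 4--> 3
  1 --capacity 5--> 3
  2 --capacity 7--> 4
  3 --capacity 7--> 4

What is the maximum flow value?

Computing max flow:
  Flow on (0->1): 3/5
  Flow on (0->2): 7/7
  Flow on (0->3): 4/4
  Flow on (1->3): 3/5
  Flow on (2->4): 7/7
  Flow on (3->4): 7/7
Maximum flow = 14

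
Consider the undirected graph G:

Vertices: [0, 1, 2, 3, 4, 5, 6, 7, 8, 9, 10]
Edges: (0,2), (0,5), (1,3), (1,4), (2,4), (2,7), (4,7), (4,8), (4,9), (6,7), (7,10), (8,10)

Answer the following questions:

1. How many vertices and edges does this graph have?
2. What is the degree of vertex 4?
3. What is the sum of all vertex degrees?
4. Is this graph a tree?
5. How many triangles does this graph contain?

Count: 11 vertices, 12 edges.
Vertex 4 has neighbors [1, 2, 7, 8, 9], degree = 5.
Handshaking lemma: 2 * 12 = 24.
A tree on 11 vertices has 10 edges. This graph has 12 edges (2 extra). Not a tree.
Number of triangles = 1.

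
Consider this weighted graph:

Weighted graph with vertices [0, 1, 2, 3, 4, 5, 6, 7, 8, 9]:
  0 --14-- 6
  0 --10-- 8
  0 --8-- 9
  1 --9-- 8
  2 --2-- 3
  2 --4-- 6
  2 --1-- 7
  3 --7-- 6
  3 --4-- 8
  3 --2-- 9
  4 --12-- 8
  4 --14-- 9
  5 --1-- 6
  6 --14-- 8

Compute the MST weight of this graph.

Applying Kruskal's algorithm (sort edges by weight, add if no cycle):
  Add (2,7) w=1
  Add (5,6) w=1
  Add (2,3) w=2
  Add (3,9) w=2
  Add (2,6) w=4
  Add (3,8) w=4
  Skip (3,6) w=7 (creates cycle)
  Add (0,9) w=8
  Add (1,8) w=9
  Skip (0,8) w=10 (creates cycle)
  Add (4,8) w=12
  Skip (0,6) w=14 (creates cycle)
  Skip (4,9) w=14 (creates cycle)
  Skip (6,8) w=14 (creates cycle)
MST weight = 43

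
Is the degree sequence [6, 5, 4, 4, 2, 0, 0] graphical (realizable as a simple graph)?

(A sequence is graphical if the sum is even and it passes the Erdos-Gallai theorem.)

Sum of degrees = 21. Sum is odd, so the sequence is NOT graphical.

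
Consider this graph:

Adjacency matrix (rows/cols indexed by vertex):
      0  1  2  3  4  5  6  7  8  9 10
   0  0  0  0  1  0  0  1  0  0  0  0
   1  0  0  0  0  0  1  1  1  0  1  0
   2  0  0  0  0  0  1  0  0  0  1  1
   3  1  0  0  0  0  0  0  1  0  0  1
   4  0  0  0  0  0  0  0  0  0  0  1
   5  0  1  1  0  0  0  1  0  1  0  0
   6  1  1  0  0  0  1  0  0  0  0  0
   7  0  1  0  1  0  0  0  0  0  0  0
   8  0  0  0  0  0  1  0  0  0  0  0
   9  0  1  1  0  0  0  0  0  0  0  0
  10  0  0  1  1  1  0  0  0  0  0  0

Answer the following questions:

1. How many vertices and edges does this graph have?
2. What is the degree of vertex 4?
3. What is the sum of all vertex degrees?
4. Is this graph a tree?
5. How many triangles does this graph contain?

Count: 11 vertices, 14 edges.
Vertex 4 has neighbors [10], degree = 1.
Handshaking lemma: 2 * 14 = 28.
A tree on 11 vertices has 10 edges. This graph has 14 edges (4 extra). Not a tree.
Number of triangles = 1.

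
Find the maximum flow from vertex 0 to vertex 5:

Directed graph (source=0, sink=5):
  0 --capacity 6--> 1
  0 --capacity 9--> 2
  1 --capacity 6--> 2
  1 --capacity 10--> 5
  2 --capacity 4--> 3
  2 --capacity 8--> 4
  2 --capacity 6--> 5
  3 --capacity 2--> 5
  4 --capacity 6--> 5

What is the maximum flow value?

Computing max flow:
  Flow on (0->1): 6/6
  Flow on (0->2): 9/9
  Flow on (1->5): 6/10
  Flow on (2->3): 2/4
  Flow on (2->4): 1/8
  Flow on (2->5): 6/6
  Flow on (3->5): 2/2
  Flow on (4->5): 1/6
Maximum flow = 15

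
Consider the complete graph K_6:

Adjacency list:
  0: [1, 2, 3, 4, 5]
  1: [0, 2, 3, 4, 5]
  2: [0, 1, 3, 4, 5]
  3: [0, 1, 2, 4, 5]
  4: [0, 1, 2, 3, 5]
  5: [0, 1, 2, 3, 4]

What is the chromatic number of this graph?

In K_6, every vertex is adjacent to every other vertex.
Each vertex needs a unique color.
Chromatic number = 6.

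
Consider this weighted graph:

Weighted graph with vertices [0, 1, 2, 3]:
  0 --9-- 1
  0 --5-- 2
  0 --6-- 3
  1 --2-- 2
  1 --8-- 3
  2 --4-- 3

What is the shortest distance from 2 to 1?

Using Dijkstra's algorithm from vertex 2:
Shortest path: 2 -> 1
Total weight: 2 = 2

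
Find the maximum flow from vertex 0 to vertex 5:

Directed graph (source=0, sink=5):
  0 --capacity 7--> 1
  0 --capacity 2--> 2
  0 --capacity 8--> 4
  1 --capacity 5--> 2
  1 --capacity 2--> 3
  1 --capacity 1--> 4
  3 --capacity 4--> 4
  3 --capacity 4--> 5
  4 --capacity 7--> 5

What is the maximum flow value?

Computing max flow:
  Flow on (0->1): 3/7
  Flow on (0->4): 6/8
  Flow on (1->3): 2/2
  Flow on (1->4): 1/1
  Flow on (3->5): 2/4
  Flow on (4->5): 7/7
Maximum flow = 9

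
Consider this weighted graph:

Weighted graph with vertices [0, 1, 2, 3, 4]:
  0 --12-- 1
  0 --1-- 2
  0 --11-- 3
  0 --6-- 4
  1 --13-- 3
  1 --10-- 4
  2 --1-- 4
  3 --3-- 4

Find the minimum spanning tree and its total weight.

Applying Kruskal's algorithm (sort edges by weight, add if no cycle):
  Add (0,2) w=1
  Add (2,4) w=1
  Add (3,4) w=3
  Skip (0,4) w=6 (creates cycle)
  Add (1,4) w=10
  Skip (0,3) w=11 (creates cycle)
  Skip (0,1) w=12 (creates cycle)
  Skip (1,3) w=13 (creates cycle)
MST weight = 15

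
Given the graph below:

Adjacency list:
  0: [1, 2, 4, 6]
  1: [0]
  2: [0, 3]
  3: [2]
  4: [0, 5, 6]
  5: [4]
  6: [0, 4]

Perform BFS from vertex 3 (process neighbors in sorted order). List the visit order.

BFS from vertex 3 (neighbors processed in ascending order):
Visit order: 3, 2, 0, 1, 4, 6, 5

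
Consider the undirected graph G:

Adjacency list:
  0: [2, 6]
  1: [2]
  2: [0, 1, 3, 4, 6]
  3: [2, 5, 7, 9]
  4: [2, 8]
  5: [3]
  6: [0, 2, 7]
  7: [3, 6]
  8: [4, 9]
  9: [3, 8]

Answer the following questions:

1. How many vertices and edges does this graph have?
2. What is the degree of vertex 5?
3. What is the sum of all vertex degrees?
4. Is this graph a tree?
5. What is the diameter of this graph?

Count: 10 vertices, 12 edges.
Vertex 5 has neighbors [3], degree = 1.
Handshaking lemma: 2 * 12 = 24.
A tree on 10 vertices has 9 edges. This graph has 12 edges (3 extra). Not a tree.
Diameter (longest shortest path) = 3.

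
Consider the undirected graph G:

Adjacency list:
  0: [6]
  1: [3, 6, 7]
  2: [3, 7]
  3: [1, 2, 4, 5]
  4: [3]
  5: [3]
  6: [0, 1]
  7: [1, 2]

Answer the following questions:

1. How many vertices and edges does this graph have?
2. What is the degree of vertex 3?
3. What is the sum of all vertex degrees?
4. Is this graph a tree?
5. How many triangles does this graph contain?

Count: 8 vertices, 8 edges.
Vertex 3 has neighbors [1, 2, 4, 5], degree = 4.
Handshaking lemma: 2 * 8 = 16.
A tree on 8 vertices has 7 edges. This graph has 8 edges (1 extra). Not a tree.
Number of triangles = 0.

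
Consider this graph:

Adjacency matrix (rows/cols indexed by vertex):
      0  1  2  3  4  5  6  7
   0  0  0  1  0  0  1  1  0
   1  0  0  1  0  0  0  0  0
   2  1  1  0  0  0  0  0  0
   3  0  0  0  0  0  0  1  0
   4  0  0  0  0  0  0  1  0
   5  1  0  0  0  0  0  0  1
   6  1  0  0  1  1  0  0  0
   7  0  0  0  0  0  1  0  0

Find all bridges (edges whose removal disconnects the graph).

A bridge is an edge whose removal increases the number of connected components.
Bridges found: (0,2), (0,5), (0,6), (1,2), (3,6), (4,6), (5,7)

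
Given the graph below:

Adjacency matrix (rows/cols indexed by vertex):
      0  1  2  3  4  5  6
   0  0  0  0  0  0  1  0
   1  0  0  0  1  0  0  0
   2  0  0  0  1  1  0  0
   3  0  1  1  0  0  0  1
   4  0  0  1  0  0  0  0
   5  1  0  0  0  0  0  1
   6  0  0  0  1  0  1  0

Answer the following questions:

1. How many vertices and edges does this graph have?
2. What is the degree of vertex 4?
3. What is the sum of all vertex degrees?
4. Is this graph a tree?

Count: 7 vertices, 6 edges.
Vertex 4 has neighbors [2], degree = 1.
Handshaking lemma: 2 * 6 = 12.
A graph is a tree iff it is connected and has exactly n-1 edges. This graph is connected (all 7 vertices in one component) and has 7-1 = 6 edges. It is a tree.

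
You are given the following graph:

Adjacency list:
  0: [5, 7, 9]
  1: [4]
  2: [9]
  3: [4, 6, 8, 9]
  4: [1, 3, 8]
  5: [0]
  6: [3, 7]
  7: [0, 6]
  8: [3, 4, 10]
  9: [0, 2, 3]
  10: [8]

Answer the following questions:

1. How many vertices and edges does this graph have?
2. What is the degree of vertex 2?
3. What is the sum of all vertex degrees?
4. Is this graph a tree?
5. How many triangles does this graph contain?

Count: 11 vertices, 12 edges.
Vertex 2 has neighbors [9], degree = 1.
Handshaking lemma: 2 * 12 = 24.
A tree on 11 vertices has 10 edges. This graph has 12 edges (2 extra). Not a tree.
Number of triangles = 1.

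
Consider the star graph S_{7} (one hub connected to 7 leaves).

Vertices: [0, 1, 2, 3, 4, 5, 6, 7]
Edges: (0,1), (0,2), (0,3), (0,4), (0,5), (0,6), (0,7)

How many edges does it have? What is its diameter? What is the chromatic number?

Star graph S_{7}: the hub connects to all 7 leaves.
Edges = 7.
Diameter = 2 (any leaf to hub is 1, leaf to leaf through hub is 2).
Star graphs are bipartite (hub vs leaves), so chromatic number = 2.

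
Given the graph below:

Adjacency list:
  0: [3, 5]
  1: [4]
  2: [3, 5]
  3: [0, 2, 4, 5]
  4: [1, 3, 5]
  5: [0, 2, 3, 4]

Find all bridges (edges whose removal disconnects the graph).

A bridge is an edge whose removal increases the number of connected components.
Bridges found: (1,4)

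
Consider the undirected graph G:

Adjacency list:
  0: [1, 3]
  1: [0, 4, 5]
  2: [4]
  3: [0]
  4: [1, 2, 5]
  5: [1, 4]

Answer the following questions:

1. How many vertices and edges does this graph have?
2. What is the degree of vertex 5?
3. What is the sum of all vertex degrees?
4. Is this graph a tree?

Count: 6 vertices, 6 edges.
Vertex 5 has neighbors [1, 4], degree = 2.
Handshaking lemma: 2 * 6 = 12.
A tree on 6 vertices has 5 edges. This graph has 6 edges (1 extra). Not a tree.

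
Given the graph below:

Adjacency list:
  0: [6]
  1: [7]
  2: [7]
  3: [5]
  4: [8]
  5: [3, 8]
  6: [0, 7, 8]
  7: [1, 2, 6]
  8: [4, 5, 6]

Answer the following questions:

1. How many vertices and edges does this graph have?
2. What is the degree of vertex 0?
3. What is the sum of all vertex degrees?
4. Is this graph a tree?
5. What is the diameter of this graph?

Count: 9 vertices, 8 edges.
Vertex 0 has neighbors [6], degree = 1.
Handshaking lemma: 2 * 8 = 16.
A graph is a tree iff it is connected and has exactly n-1 edges. This graph is connected (all 9 vertices in one component) and has 9-1 = 8 edges. It is a tree.
Diameter (longest shortest path) = 5.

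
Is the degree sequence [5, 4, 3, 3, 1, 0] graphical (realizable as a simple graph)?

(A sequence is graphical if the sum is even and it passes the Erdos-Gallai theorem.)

Sum of degrees = 16. Sum is even but fails Erdos-Gallai. The sequence is NOT graphical.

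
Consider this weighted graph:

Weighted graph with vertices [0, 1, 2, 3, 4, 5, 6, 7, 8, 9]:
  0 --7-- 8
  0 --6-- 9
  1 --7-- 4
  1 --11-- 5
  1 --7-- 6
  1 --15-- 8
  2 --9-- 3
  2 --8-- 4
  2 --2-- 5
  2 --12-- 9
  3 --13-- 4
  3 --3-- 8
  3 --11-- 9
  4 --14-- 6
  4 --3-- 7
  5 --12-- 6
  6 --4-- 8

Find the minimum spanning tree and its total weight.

Applying Kruskal's algorithm (sort edges by weight, add if no cycle):
  Add (2,5) w=2
  Add (3,8) w=3
  Add (4,7) w=3
  Add (6,8) w=4
  Add (0,9) w=6
  Add (0,8) w=7
  Add (1,6) w=7
  Add (1,4) w=7
  Add (2,4) w=8
  Skip (2,3) w=9 (creates cycle)
  Skip (1,5) w=11 (creates cycle)
  Skip (3,9) w=11 (creates cycle)
  Skip (2,9) w=12 (creates cycle)
  Skip (5,6) w=12 (creates cycle)
  Skip (3,4) w=13 (creates cycle)
  Skip (4,6) w=14 (creates cycle)
  Skip (1,8) w=15 (creates cycle)
MST weight = 47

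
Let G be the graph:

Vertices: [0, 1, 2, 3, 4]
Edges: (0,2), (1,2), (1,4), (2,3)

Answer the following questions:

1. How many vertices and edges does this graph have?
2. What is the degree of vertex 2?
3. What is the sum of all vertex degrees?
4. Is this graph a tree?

Count: 5 vertices, 4 edges.
Vertex 2 has neighbors [0, 1, 3], degree = 3.
Handshaking lemma: 2 * 4 = 8.
A graph is a tree iff it is connected and has exactly n-1 edges. This graph is connected (all 5 vertices in one component) and has 5-1 = 4 edges. It is a tree.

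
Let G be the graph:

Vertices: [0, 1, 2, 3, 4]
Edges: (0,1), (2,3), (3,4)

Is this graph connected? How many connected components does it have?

Checking connectivity: the graph has 2 connected component(s).
Components: [[0, 1], [2, 3, 4]]. The graph is NOT connected.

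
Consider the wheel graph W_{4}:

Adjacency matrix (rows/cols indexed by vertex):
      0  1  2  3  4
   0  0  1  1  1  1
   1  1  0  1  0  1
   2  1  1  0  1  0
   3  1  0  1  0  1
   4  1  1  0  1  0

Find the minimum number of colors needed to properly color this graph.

W_{4} = C_{4} plus a hub adjacent to every cycle vertex.
The outer cycle needs 2 colors (even cycle); the hub is adjacent to all of them so needs a fresh color.
Chromatic number = 2 + 1 = 3.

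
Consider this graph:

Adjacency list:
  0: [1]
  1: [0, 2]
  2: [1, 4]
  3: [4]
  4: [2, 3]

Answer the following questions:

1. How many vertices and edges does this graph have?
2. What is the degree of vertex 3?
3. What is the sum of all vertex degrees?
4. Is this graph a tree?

Count: 5 vertices, 4 edges.
Vertex 3 has neighbors [4], degree = 1.
Handshaking lemma: 2 * 4 = 8.
A graph is a tree iff it is connected and has exactly n-1 edges. This graph is connected (all 5 vertices in one component) and has 5-1 = 4 edges. It is a tree.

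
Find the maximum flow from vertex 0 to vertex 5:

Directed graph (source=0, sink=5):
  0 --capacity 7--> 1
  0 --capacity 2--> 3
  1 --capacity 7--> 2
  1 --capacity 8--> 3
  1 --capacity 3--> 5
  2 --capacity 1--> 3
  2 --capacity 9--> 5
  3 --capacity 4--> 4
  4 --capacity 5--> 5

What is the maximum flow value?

Computing max flow:
  Flow on (0->1): 7/7
  Flow on (0->3): 2/2
  Flow on (1->2): 4/7
  Flow on (1->5): 3/3
  Flow on (2->5): 4/9
  Flow on (3->4): 2/4
  Flow on (4->5): 2/5
Maximum flow = 9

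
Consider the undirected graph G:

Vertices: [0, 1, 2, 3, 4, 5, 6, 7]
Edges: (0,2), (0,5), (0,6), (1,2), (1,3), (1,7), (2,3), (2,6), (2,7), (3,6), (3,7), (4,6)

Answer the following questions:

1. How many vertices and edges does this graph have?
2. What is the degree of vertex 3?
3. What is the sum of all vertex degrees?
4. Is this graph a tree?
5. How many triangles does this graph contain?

Count: 8 vertices, 12 edges.
Vertex 3 has neighbors [1, 2, 6, 7], degree = 4.
Handshaking lemma: 2 * 12 = 24.
A tree on 8 vertices has 7 edges. This graph has 12 edges (5 extra). Not a tree.
Number of triangles = 6.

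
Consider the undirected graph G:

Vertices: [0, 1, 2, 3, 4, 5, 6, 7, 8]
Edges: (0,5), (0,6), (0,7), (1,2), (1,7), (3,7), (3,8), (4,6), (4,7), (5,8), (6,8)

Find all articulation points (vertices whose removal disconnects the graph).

An articulation point is a vertex whose removal disconnects the graph.
Articulation points: [1, 7]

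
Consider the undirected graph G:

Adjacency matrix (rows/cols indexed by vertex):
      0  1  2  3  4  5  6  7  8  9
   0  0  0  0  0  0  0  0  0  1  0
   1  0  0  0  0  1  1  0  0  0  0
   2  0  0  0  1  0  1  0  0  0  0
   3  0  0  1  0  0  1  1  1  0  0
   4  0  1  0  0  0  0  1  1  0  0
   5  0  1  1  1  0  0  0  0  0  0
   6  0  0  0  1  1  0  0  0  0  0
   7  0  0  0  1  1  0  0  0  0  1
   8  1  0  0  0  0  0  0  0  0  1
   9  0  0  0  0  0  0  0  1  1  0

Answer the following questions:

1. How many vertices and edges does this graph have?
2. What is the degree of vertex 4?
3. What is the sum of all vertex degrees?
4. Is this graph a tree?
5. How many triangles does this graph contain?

Count: 10 vertices, 12 edges.
Vertex 4 has neighbors [1, 6, 7], degree = 3.
Handshaking lemma: 2 * 12 = 24.
A tree on 10 vertices has 9 edges. This graph has 12 edges (3 extra). Not a tree.
Number of triangles = 1.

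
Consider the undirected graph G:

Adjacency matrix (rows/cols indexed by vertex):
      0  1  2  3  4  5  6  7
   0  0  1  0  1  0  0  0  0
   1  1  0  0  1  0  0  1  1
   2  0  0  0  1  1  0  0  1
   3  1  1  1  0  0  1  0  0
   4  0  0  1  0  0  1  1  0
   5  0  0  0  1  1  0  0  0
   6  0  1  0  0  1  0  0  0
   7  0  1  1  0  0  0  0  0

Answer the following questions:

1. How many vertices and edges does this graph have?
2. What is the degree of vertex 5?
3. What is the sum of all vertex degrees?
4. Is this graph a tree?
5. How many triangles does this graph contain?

Count: 8 vertices, 11 edges.
Vertex 5 has neighbors [3, 4], degree = 2.
Handshaking lemma: 2 * 11 = 22.
A tree on 8 vertices has 7 edges. This graph has 11 edges (4 extra). Not a tree.
Number of triangles = 1.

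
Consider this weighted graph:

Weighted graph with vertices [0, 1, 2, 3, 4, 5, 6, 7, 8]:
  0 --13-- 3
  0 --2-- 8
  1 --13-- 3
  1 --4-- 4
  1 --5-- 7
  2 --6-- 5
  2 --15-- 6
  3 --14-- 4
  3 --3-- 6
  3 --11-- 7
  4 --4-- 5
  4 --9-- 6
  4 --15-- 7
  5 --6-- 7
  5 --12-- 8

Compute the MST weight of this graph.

Applying Kruskal's algorithm (sort edges by weight, add if no cycle):
  Add (0,8) w=2
  Add (3,6) w=3
  Add (1,4) w=4
  Add (4,5) w=4
  Add (1,7) w=5
  Add (2,5) w=6
  Skip (5,7) w=6 (creates cycle)
  Add (4,6) w=9
  Skip (3,7) w=11 (creates cycle)
  Add (5,8) w=12
  Skip (0,3) w=13 (creates cycle)
  Skip (1,3) w=13 (creates cycle)
  Skip (3,4) w=14 (creates cycle)
  Skip (2,6) w=15 (creates cycle)
  Skip (4,7) w=15 (creates cycle)
MST weight = 45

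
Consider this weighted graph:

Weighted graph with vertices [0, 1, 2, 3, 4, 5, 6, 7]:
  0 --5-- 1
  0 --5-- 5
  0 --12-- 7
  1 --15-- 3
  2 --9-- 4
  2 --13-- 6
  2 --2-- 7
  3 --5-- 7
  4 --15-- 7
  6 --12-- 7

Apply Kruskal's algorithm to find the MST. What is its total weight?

Applying Kruskal's algorithm (sort edges by weight, add if no cycle):
  Add (2,7) w=2
  Add (0,1) w=5
  Add (0,5) w=5
  Add (3,7) w=5
  Add (2,4) w=9
  Add (0,7) w=12
  Add (6,7) w=12
  Skip (2,6) w=13 (creates cycle)
  Skip (1,3) w=15 (creates cycle)
  Skip (4,7) w=15 (creates cycle)
MST weight = 50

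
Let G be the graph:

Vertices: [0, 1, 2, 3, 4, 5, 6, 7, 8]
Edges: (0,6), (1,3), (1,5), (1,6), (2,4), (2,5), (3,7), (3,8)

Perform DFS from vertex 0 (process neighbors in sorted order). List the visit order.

DFS from vertex 0 (neighbors processed in ascending order):
Visit order: 0, 6, 1, 3, 7, 8, 5, 2, 4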